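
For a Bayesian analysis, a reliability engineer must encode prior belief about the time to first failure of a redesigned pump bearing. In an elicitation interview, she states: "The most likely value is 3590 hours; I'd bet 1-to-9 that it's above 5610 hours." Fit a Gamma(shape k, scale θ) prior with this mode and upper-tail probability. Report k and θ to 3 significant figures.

k ≈ 10.4, θ ≈ 382

Gamma(k,θ) with k>1 has mode (k−1)θ, so θ = 3590/(k−1).
Need P(X < 5610) = 0.9 with θ tied to k this way. Start at k = 2, θ = 3590: P(X<5610) ≈ 0.463.
Too low — raise k to concentrate. Iterating converges to k ≈ 10.4.
Then θ = 3590/(10.4−1) ≈ 382.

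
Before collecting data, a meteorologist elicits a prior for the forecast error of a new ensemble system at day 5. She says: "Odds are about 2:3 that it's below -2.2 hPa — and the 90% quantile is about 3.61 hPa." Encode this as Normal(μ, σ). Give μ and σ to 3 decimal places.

μ = -1.241, σ = 3.785

For Normal(μ,σ), the p-quantile is μ + z_p·σ. Here z_{0.4} = -0.2533, z_{0.9} = 1.282.
So -2.2 = μ − 0.2533σ and 3.61 = μ + 1.282σ.
Subtracting: σ = (3.61 − -2.2)/(1.282 − (-0.2533)) = 3.785.
Then μ = -2.2 − (-0.2533)·3.785 = -1.241.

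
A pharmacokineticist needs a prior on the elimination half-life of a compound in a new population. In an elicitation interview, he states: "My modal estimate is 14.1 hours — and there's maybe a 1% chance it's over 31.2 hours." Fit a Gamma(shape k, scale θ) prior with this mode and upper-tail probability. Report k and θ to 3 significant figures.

k ≈ 8.63, θ ≈ 1.85

Gamma(k,θ) with k>1 has mode (k−1)θ, so θ = 14.1/(k−1).
Need P(X < 31.2) = 0.99 with θ tied to k this way. Start at k = 2, θ = 14.1: P(X<31.2) ≈ 0.649.
Too low — raise k to concentrate. Iterating converges to k ≈ 8.63.
Then θ = 14.1/(8.63−1) ≈ 1.85.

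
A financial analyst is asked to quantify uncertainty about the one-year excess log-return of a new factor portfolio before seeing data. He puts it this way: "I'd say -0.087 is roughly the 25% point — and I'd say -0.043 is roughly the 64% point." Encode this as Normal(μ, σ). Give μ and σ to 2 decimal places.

μ = -0.06, σ = 0.04

For Normal(μ,σ), the p-quantile is μ + z_p·σ. Here z_{0.25} = -0.6745, z_{0.64} = 0.3585.
So -0.087 = μ − 0.6745σ and -0.043 = μ + 0.3585σ.
Subtracting: σ = (-0.043 − -0.087)/(0.3585 − (-0.6745)) = 0.04.
Then μ = -0.087 − (-0.6745)·0.04 = -0.06.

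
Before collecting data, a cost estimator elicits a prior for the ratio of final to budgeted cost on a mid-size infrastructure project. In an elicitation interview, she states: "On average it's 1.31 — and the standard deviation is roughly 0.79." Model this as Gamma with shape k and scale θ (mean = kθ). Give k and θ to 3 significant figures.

k ≈ 2.75, θ ≈ 0.476

For Gamma(k, scale θ): mean = kθ, variance = kθ², so CV = 1/√k.
CV = SD/mean = 0.79/1.31 = 0.6031, hence k = 1/CV² = 2.75.
Then θ = mean/k = 1.31/2.75 = 0.476.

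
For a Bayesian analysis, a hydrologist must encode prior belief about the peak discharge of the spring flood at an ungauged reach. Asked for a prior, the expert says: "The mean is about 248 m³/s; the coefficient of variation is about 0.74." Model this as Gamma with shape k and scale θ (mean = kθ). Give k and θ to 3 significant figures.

k ≈ 1.83, θ ≈ 136

For Gamma(k, scale θ): mean = kθ, variance = kθ², so CV = 1/√k.
CV = 0.74, hence k = 1/CV² = 1.83.
Then θ = mean/k = 248/1.83 = 136.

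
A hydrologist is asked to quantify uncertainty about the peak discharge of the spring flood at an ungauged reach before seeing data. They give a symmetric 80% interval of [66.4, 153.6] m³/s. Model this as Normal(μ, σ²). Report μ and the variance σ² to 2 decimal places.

A symmetric 80% interval runs μ ± z·σ with z = 1.282.
Half-width = 43.6, so σ = 43.6/1.282 = 34.021 and σ² = 1157.45.
μ is the interval midpoint, 110.00.

μ = 110.00, σ² = 1157.45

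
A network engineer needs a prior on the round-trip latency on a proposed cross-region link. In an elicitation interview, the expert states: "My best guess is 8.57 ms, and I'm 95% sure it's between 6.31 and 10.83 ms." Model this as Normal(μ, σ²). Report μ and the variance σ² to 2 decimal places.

A symmetric 95% interval runs μ ± z·σ with z = 1.96.
Half-width = 2.26, so σ = 2.26/1.96 = 1.153 and σ² = 1.33.
μ is the stated best guess, 8.57.

μ = 8.57, σ² = 1.33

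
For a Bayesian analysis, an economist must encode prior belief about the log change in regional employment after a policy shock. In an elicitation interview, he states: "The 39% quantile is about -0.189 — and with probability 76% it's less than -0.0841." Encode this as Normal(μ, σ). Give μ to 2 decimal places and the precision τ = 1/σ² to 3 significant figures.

For Normal(μ,σ), the p-quantile is μ + z_p·σ. Here z_{0.39} = -0.2793, z_{0.76} = 0.7063.
So -0.189 = μ − 0.2793σ and -0.0841 = μ + 0.7063σ.
Subtracting: σ = (-0.0841 − -0.189)/(0.7063 − (-0.2793)) = 0.11.
Then μ = -0.189 − (-0.2793)·0.11 = -0.16.
Precision τ = 1/σ² = 1/0.1064² = 88.3.

μ = -0.16, τ = 88.3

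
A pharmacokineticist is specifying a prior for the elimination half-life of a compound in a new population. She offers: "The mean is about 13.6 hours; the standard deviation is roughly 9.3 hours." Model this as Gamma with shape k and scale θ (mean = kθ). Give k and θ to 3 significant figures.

k ≈ 2.14, θ ≈ 6.36

For Gamma(k, scale θ): mean = kθ, variance = kθ², so CV = 1/√k.
CV = SD/mean = 9.3/13.6 = 0.6838, hence k = 1/CV² = 2.14.
Then θ = mean/k = 13.6/2.14 = 6.36.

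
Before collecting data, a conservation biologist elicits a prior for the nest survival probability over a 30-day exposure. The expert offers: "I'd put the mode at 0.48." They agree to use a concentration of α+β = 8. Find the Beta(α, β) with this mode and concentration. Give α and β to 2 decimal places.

For α,β > 1 the Beta mode is (α−1)/(α+β−2). With α+β = 8, the mode is (α−1)/6.
Set (α−1)/6 = 0.48 → α = 1 + 0.48·6 = 3.88.
β = 8 − α = 4.12.

α = 3.88, β = 4.12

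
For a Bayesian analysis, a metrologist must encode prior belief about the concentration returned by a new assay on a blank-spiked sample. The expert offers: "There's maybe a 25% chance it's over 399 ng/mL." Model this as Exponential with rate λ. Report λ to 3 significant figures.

P(T > 399.0) = e^(−λ·399.0) = 0.25, so λ = −ln(0.25)/399.0 = 0.00347.

λ ≈ 0.00347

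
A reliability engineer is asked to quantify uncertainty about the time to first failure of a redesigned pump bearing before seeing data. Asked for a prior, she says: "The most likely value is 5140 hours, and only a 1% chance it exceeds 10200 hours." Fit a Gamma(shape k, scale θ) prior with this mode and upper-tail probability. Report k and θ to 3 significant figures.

k ≈ 11.5, θ ≈ 491

Gamma(k,θ) with k>1 has mode (k−1)θ, so θ = 5140/(k−1).
Need P(X < 10200) = 0.99 with θ tied to k this way. Start at k = 2, θ = 5140: P(X<10200) ≈ 0.590.
Too low — raise k to concentrate. Iterating converges to k ≈ 11.5.
Then θ = 5140/(11.5−1) ≈ 491.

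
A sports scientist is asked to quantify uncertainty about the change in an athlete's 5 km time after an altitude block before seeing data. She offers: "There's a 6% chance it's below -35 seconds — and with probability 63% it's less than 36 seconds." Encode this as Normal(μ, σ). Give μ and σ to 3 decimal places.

μ = 23.511, σ = 37.633

For Normal(μ,σ), the p-quantile is μ + z_p·σ. Here z_{0.06} = -1.555, z_{0.63} = 0.3319.
So -35 = μ − 1.555σ and 36 = μ + 0.3319σ.
Subtracting: σ = (36 − -35)/(0.3319 − (-1.555)) = 37.633.
Then μ = -35 − (-1.555)·37.633 = 23.511.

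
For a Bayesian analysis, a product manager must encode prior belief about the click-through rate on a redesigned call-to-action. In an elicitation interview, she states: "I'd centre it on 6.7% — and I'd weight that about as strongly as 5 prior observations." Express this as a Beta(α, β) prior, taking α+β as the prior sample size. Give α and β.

α = 0.335, β = 4.665

Under the effective-sample-size interpretation, Beta(α, β) has prior mean α/(α+β) and prior sample size α+β.
So α+β = 5 and α/(α+β) = 0.067, giving α = 0.067·5 = 0.335 and β = 5 − 0.335 = 4.665.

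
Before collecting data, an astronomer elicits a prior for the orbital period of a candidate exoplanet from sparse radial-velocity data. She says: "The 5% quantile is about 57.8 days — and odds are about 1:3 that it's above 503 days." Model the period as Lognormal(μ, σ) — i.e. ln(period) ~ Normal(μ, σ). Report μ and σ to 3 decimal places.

If T ~ Lognormal(μ,σ) then ln T ~ Normal(μ,σ), so the p-quantile of ln T is μ + z_p·σ.
ln(57.8) = 4.057 and ln(503) = 6.221; z_{0.05} = -1.645, z_{0.75} = 0.6745.
σ = (6.221 − 4.057)/(0.6745 − (-1.645)) = 0.933.
μ = 4.057 − (-1.645)·0.933 = 5.591.

μ ≈ 5.591, σ ≈ 0.933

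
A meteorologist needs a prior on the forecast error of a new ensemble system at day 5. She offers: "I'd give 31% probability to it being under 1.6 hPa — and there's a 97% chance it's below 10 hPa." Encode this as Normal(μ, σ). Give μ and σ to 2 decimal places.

For Normal(μ,σ), the p-quantile is μ + z_p·σ. Here z_{0.31} = -0.4959, z_{0.97} = 1.881.
So 1.6 = μ − 0.4959σ and 10 = μ + 1.881σ.
Subtracting: σ = (10 − 1.6)/(1.881 − (-0.4959)) = 3.53.
Then μ = 1.6 − (-0.4959)·3.53 = 3.35.

μ = 3.35, σ = 3.53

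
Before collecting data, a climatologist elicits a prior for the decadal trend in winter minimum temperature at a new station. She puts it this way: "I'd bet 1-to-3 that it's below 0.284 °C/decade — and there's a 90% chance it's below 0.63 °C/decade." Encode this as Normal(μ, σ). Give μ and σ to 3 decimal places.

For Normal(μ,σ), the p-quantile is μ + z_p·σ. Here z_{0.25} = -0.6745, z_{0.9} = 1.282.
So 0.284 = μ − 0.6745σ and 0.63 = μ + 1.282σ.
Subtracting: σ = (0.63 − 0.284)/(1.282 − (-0.6745)) = 0.177.
Then μ = 0.284 − (-0.6745)·0.177 = 0.403.

μ = 0.403, σ = 0.177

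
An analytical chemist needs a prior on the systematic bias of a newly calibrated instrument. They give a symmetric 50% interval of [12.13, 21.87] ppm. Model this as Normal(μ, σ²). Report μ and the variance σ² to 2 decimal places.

μ = 17.00, σ² = 52.13

A symmetric 50% interval runs μ ± z·σ with z = 0.6745.
Half-width = 4.87, so σ = 4.87/0.6745 = 7.220 and σ² = 52.13.
μ is the interval midpoint, 17.00.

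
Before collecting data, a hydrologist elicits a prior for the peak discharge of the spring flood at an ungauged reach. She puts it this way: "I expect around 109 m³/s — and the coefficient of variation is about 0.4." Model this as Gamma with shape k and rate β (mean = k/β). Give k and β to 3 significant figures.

k ≈ 6.25, β ≈ 0.0573

For Gamma(k, rate β): mean = k/β, variance = k/β², so CV = 1/√k.
CV = 0.4, hence k = 1/CV² = 6.25.
Then β = k/mean = 6.25/109 = 0.0573.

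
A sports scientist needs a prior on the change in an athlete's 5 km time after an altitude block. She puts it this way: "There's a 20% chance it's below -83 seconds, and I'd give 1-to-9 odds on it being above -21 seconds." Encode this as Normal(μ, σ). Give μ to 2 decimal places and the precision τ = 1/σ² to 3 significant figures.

For Normal(μ,σ), the p-quantile is μ + z_p·σ. Here z_{0.2} = -0.8416, z_{0.9} = 1.282.
So -83 = μ − 0.8416σ and -21 = μ + 1.282σ.
Subtracting: σ = (-21 − -83)/(1.282 − (-0.8416)) = 29.20.
Then μ = -83 − (-0.8416)·29.20 = -58.42.
Precision τ = 1/σ² = 1/29.2² = 0.00117.

μ = -58.42, τ = 0.00117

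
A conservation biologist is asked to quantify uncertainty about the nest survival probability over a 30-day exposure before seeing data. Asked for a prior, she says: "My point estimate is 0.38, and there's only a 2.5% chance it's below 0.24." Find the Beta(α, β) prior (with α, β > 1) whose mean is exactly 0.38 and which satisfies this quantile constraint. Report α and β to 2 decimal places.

α ≈ 15.67, β ≈ 25.57

With mean 0.38 fixed, write α = 0.38s, β = 0.62s where s = α+β.
Need P(θ < 0.24) = 0.025 under Beta(0.38s, 0.62s). Normal approximation: (q−m)/√(m(1−m)/s) ≈ z_{0.025} = -1.96, so s ≈ 0.38·0.62·(-1.96)²/(0.24−0.38)² = 46.2.
At s = 46.2: P(θ<0.24) ≈ 0.019. Adjusting to match 0.025 gives s ≈ 41.24.
So α = 0.38·41.24 ≈ 15.67, β = 0.62·41.24 ≈ 25.57.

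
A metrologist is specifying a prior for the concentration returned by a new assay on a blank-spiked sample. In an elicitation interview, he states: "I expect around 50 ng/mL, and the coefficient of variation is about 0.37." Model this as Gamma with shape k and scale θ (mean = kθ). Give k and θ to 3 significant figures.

For Gamma(k, scale θ): mean = kθ, variance = kθ², so CV = 1/√k.
CV = 0.37, hence k = 1/CV² = 7.3.
Then θ = mean/k = 50/7.3 = 6.84.

k ≈ 7.3, θ ≈ 6.84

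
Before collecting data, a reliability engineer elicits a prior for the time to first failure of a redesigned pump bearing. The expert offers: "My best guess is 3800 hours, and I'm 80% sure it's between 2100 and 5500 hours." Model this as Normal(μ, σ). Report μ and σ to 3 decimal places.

μ = 3800.000, σ = 1326.517

A symmetric 80% interval runs μ ± z·σ with z = 1.282.
Half-width = 1700, so σ = 1700/1.282 = 1326.517.
μ is the stated best guess, 3800.000.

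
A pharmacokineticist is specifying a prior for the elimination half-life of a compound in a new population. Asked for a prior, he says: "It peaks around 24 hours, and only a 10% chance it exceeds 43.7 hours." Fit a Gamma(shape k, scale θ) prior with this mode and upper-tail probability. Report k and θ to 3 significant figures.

k ≈ 6.31, θ ≈ 4.52

Gamma(k,θ) with k>1 has mode (k−1)θ, so θ = 24/(k−1).
Need P(X < 43.7) = 0.9 with θ tied to k this way. Start at k = 2, θ = 24: P(X<43.7) ≈ 0.543.
Too low — raise k to concentrate. Iterating converges to k ≈ 6.31.
Then θ = 24/(6.31−1) ≈ 4.52.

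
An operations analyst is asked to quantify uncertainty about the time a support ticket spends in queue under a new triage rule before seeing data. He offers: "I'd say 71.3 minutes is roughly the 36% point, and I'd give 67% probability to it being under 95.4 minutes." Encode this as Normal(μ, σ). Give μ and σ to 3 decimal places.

For Normal(μ,σ), the p-quantile is μ + z_p·σ. Here z_{0.36} = -0.3585, z_{0.67} = 0.4399.
So 71.3 = μ − 0.3585σ and 95.4 = μ + 0.4399σ.
Subtracting: σ = (95.4 − 71.3)/(0.4399 − (-0.3585)) = 30.186.
Then μ = 71.3 − (-0.3585)·30.186 = 82.121.

μ = 82.121, σ = 30.186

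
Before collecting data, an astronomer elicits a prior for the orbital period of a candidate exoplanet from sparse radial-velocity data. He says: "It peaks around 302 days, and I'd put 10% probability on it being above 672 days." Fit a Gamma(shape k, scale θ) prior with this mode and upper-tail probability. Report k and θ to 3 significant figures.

k ≈ 4.01, θ ≈ 100

Gamma(k,θ) with k>1 has mode (k−1)θ, so θ = 302/(k−1).
Need P(X < 672) = 0.9 with θ tied to k this way. Start at k = 2, θ = 302: P(X<672) ≈ 0.652.
Too low — raise k to concentrate. Iterating converges to k ≈ 4.01.
Then θ = 302/(4.01−1) ≈ 100.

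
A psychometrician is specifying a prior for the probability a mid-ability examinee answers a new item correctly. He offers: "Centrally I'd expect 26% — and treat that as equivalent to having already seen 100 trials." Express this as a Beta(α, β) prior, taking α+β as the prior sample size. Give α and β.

Under the effective-sample-size interpretation, Beta(α, β) has prior mean α/(α+β) and prior sample size α+β.
So α+β = 100 and α/(α+β) = 0.26, giving α = 0.26·100 = 26 and β = 100 − 26 = 74.

α = 26, β = 74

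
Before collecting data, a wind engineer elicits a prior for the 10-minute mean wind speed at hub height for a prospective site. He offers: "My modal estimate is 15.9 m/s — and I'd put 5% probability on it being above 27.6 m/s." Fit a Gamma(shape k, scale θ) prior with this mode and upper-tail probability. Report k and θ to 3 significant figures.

k ≈ 10.2, θ ≈ 1.73

Gamma(k,θ) with k>1 has mode (k−1)θ, so θ = 15.9/(k−1).
Need P(X < 27.6) = 0.95 with θ tied to k this way. Start at k = 2, θ = 15.9: P(X<27.6) ≈ 0.518.
Too low — raise k to concentrate. Iterating converges to k ≈ 10.2.
Then θ = 15.9/(10.2−1) ≈ 1.73.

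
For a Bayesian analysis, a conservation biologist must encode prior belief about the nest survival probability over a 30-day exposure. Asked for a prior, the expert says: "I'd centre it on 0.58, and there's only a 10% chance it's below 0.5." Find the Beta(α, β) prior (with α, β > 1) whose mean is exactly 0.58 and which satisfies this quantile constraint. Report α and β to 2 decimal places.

α ≈ 36.56, β ≈ 26.47

With mean 0.58 fixed, write α = 0.58s, β = 0.42s where s = α+β.
Need P(θ < 0.5) = 0.1 under Beta(0.58s, 0.42s). Normal approximation: (q−m)/√(m(1−m)/s) ≈ z_{0.1} = -1.28, so s ≈ 0.58·0.42·(-1.28)²/(0.5−0.58)² = 62.5.
At s = 62.5: P(θ<0.5) ≈ 0.101. Adjusting to match 0.1 gives s ≈ 63.03.
So α = 0.58·63.03 ≈ 36.56, β = 0.42·63.03 ≈ 26.47.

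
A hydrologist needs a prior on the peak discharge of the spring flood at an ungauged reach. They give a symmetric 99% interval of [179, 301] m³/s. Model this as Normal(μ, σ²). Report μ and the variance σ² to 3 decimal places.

μ = 240.000, σ² = 560.823

A symmetric 99% interval runs μ ± z·σ with z = 2.576.
Half-width = 61, so σ = 61/2.576 = 23.6817 and σ² = 560.823.
μ is the interval midpoint, 240.000.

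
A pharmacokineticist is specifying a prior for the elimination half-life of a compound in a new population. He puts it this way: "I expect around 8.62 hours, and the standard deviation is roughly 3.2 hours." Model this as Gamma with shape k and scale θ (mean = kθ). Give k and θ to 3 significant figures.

k ≈ 7.26, θ ≈ 1.19

For Gamma(k, scale θ): mean = kθ, variance = kθ², so CV = 1/√k.
CV = SD/mean = 3.2/8.62 = 0.3712, hence k = 1/CV² = 7.26.
Then θ = mean/k = 8.62/7.26 = 1.19.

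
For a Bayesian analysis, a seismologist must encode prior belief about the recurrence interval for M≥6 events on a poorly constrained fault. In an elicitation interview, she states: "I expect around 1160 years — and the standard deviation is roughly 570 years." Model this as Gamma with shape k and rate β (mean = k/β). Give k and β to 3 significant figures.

k ≈ 4.14, β ≈ 0.00357

For Gamma(k, rate β): mean = k/β, variance = k/β², so CV = 1/√k.
CV = SD/mean = 570/1160 = 0.4914, hence k = 1/CV² = 4.14.
Then β = k/mean = 4.14/1160 = 0.00357.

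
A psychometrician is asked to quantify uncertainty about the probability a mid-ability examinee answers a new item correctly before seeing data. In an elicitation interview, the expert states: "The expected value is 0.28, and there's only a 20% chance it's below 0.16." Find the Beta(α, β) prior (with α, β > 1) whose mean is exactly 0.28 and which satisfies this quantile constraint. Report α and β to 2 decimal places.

With mean 0.28 fixed, write α = 0.28s, β = 0.72s where s = α+β.
Need P(θ < 0.16) = 0.2 under Beta(0.28s, 0.72s). Normal approximation: (q−m)/√(m(1−m)/s) ≈ z_{0.2} = -0.842, so s ≈ 0.28·0.72·(-0.842)²/(0.16−0.28)² = 9.9.
At s = 9.9: P(θ<0.16) ≈ 0.206. Adjusting to match 0.2 gives s ≈ 10.28.
So α = 0.28·10.28 ≈ 2.88, β = 0.72·10.28 ≈ 7.40.

α ≈ 2.88, β ≈ 7.40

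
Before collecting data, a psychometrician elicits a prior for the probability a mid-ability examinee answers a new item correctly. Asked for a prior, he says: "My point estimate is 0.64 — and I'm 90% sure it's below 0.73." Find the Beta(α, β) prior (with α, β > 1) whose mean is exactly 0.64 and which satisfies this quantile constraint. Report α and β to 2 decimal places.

With mean 0.64 fixed, write α = 0.64s, β = 0.36s where s = α+β.
Need P(θ < 0.73) = 0.9 under Beta(0.64s, 0.36s). Normal approximation: (q−m)/√(m(1−m)/s) ≈ z_{0.9} = 1.28, so s ≈ 0.64·0.36·(1.28)²/(0.73−0.64)² = 46.7.
At s = 46.7: P(θ<0.73) ≈ 0.905. Adjusting to match 0.9 gives s ≈ 44.88.
So α = 0.64·44.88 ≈ 28.73, β = 0.36·44.88 ≈ 16.16.

α ≈ 28.73, β ≈ 16.16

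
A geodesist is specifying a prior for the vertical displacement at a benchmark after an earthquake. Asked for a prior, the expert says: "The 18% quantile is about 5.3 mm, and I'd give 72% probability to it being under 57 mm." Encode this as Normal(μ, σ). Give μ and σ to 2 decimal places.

The p-quantile of Normal(μ,σ) is μ + z_p·σ, with z_{0.18} = -0.9154 and z_{0.72} = 0.5828.
Eliminate σ: μ = (z₂·x₁ − z₁·x₂)/(z₂ − z₁) = (0.5828·5.3 − (-0.9154)·57)/1.498 = 36.89.
Then σ = (x₂ − x₁)/(z₂ − z₁) = (57 − 5.3)/1.498 = 34.51.

μ = 36.89, σ = 34.51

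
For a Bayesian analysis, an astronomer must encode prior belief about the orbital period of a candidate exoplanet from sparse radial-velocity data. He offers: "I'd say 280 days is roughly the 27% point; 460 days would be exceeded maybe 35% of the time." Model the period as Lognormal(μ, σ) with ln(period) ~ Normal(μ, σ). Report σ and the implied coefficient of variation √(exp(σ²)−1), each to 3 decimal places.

σ ≈ 0.497, CV ≈ 0.530

If T ~ Lognormal(μ,σ) then ln T ~ Normal(μ,σ), so the p-quantile of ln T is μ + z_p·σ.
ln(280) = 5.635 and ln(460) = 6.131; z_{0.27} = -0.6128, z_{0.65} = 0.3853.
σ = (6.131 − 5.635)/(0.3853 − (-0.6128)) = 0.497.
μ = 5.635 − (-0.6128)·0.497 = 5.940.
CV = √(exp(σ²)−1) = √(exp(0.2474)−1) = 0.530.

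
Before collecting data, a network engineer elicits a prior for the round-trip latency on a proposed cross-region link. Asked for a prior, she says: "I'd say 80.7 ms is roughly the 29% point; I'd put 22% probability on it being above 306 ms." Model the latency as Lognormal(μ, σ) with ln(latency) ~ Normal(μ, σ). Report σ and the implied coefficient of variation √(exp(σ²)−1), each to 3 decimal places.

If T ~ Lognormal(μ,σ) then ln T ~ Normal(μ,σ), so the p-quantile of ln T is μ + z_p·σ.
ln(80.7) = 4.391 and ln(306) = 5.724; z_{0.29} = -0.5534, z_{0.78} = 0.7722.
σ = (5.724 − 4.391)/(0.7722 − (-0.5534)) = 1.005.
μ = 4.391 − (-0.5534)·1.005 = 4.947.
CV = √(exp(σ²)−1) = √(exp(1.0110)−1) = 1.322.

σ ≈ 1.005, CV ≈ 1.322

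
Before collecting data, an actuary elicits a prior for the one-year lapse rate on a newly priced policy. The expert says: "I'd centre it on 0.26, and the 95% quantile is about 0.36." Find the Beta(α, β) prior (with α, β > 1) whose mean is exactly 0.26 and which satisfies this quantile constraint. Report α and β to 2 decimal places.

With mean 0.26 fixed, write α = 0.26s, β = 0.74s where s = α+β.
Need P(θ < 0.36) = 0.95 under Beta(0.26s, 0.74s). Normal approximation: (q−m)/√(m(1−m)/s) ≈ z_{0.95} = 1.64, so s ≈ 0.26·0.74·(1.64)²/(0.36−0.26)² = 52.1.
At s = 52.1: P(θ<0.36) ≈ 0.943. Adjusting to match 0.95 gives s ≈ 56.38.
So α = 0.26·56.38 ≈ 14.66, β = 0.74·56.38 ≈ 41.72.

α ≈ 14.66, β ≈ 41.72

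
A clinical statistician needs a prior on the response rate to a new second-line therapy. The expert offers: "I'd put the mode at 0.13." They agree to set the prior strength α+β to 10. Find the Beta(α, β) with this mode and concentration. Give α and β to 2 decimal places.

For α,β > 1 the Beta mode is (α−1)/(α+β−2). With α+β = 10, the mode is (α−1)/8.
Set (α−1)/8 = 0.13 → α = 1 + 0.13·8 = 2.04.
β = 10 − α = 7.96.

α = 2.04, β = 7.96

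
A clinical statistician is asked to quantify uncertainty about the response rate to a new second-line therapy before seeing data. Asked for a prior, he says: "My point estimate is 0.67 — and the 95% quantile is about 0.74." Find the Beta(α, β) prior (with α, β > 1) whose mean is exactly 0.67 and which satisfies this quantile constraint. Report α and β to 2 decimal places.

α ≈ 77.34, β ≈ 38.09

With mean 0.67 fixed, write α = 0.67s, β = 0.33s where s = α+β.
Need P(θ < 0.74) = 0.95 under Beta(0.67s, 0.33s). Normal approximation: (q−m)/√(m(1−m)/s) ≈ z_{0.95} = 1.64, so s ≈ 0.67·0.33·(1.64)²/(0.74−0.67)² = 122.1.
At s = 122.1: P(θ<0.74) ≈ 0.955. Adjusting to match 0.95 gives s ≈ 115.43.
So α = 0.67·115.43 ≈ 77.34, β = 0.33·115.43 ≈ 38.09.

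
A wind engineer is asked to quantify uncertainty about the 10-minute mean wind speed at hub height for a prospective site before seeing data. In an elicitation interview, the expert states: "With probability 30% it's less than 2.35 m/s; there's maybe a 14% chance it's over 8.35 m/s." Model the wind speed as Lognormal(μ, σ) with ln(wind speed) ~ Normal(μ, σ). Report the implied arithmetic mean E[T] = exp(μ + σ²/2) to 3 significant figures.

If T ~ Lognormal(μ,σ) then ln T ~ Normal(μ,σ), so the p-quantile of ln T is μ + z_p·σ.
ln(2.35) = 0.8544 and ln(8.35) = 2.122; z_{0.3} = -0.5244, z_{0.86} = 1.08.
σ = (2.122 − 0.8544)/(1.08 − (-0.5244)) = 0.790.
μ = 0.8544 − (-0.5244)·0.790 = 1.269.
E[T] = exp(μ + σ²/2) = exp(1.269 + 0.3121) = 4.86 m/s.

E[T] ≈ 4.86 m/s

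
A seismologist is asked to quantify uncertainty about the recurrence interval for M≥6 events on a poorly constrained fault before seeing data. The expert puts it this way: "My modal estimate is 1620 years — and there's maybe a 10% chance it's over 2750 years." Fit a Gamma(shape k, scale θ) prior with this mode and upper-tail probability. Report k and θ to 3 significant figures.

k ≈ 7.76, θ ≈ 240

Gamma(k,θ) with k>1 has mode (k−1)θ, so θ = 1620/(k−1).
Need P(X < 2750) = 0.9 with θ tied to k this way. Start at k = 2, θ = 1620: P(X<2750) ≈ 0.506.
Too low — raise k to concentrate. Iterating converges to k ≈ 7.76.
Then θ = 1620/(7.76−1) ≈ 240.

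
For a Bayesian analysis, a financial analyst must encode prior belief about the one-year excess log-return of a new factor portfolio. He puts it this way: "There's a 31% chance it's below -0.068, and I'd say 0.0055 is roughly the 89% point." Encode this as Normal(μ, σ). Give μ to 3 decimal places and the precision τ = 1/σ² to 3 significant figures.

The p-quantile of Normal(μ,σ) is μ + z_p·σ, with z_{0.31} = -0.4959 and z_{0.89} = 1.227.
Eliminate σ: μ = (z₂·x₁ − z₁·x₂)/(z₂ − z₁) = (1.227·-0.068 − (-0.4959)·0.0055)/1.722 = -0.047.
Then σ = (x₂ − x₁)/(z₂ − z₁) = (0.0055 − -0.068)/1.722 = 0.043.
Precision τ = 1/σ² = 1/0.04267² = 549.

μ = -0.047, τ = 549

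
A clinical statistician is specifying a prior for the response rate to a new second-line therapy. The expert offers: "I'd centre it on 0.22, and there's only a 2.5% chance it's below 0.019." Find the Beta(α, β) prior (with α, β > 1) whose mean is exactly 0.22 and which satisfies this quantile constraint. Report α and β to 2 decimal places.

α ≈ 1.49, β ≈ 5.29

With mean 0.22 fixed, write α = 0.22s, β = 0.78s where s = α+β.
Need P(θ < 0.019) = 0.025 under Beta(0.22s, 0.78s). Normal approximation: (q−m)/√(m(1−m)/s) ≈ z_{0.025} = -1.96, so s ≈ 0.22·0.78·(-1.96)²/(0.019−0.22)² = 16.3.
At s = 16.3: P(θ<0.019) ≈ 0.001. Adjusting to match 0.025 gives s ≈ 6.78.
So α = 0.22·6.78 ≈ 1.49, β = 0.78·6.78 ≈ 5.29.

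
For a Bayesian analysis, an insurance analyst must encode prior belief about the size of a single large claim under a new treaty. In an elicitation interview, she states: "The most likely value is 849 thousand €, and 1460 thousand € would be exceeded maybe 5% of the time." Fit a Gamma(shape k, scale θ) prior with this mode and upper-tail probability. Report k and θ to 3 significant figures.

k ≈ 10.5, θ ≈ 89.4

Gamma(k,θ) with k>1 has mode (k−1)θ, so θ = 849/(k−1).
Need P(X < 1460) = 0.95 with θ tied to k this way. Start at k = 2, θ = 849: P(X<1460) ≈ 0.513.
Too low — raise k to concentrate. Iterating converges to k ≈ 10.5.
Then θ = 849/(10.5−1) ≈ 89.4.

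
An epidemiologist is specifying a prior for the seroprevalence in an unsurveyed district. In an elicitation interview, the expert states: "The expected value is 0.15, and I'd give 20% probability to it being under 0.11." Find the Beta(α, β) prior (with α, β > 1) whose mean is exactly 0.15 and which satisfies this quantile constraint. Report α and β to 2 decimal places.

With mean 0.15 fixed, write α = 0.15s, β = 0.85s where s = α+β.
Need P(θ < 0.11) = 0.2 under Beta(0.15s, 0.85s). Normal approximation: (q−m)/√(m(1−m)/s) ≈ z_{0.2} = -0.842, so s ≈ 0.15·0.85·(-0.842)²/(0.11−0.15)² = 56.4.
At s = 56.4: P(θ<0.11) ≈ 0.205. Adjusting to match 0.2 gives s ≈ 58.52.
So α = 0.15·58.52 ≈ 8.78, β = 0.85·58.52 ≈ 49.74.

α ≈ 8.78, β ≈ 49.74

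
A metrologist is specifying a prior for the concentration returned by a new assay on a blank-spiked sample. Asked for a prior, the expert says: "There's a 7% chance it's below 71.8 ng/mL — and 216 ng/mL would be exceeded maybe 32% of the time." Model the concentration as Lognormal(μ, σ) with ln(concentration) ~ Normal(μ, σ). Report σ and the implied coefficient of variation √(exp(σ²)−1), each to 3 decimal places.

σ ≈ 0.567, CV ≈ 0.615

If T ~ Lognormal(μ,σ) then ln T ~ Normal(μ,σ), so the p-quantile of ln T is μ + z_p·σ.
ln(71.8) = 4.274 and ln(216) = 5.375; z_{0.07} = -1.476, z_{0.68} = 0.4677.
σ = (5.375 − 4.274)/(0.4677 − (-1.476)) = 0.567.
μ = 4.274 − (-1.476)·0.567 = 5.110.
CV = √(exp(σ²)−1) = √(exp(0.3212)−1) = 0.615.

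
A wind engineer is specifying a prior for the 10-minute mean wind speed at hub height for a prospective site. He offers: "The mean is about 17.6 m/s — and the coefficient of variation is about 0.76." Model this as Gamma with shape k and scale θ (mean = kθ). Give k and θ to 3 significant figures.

For Gamma(k, scale θ): mean = kθ, variance = kθ², so CV = 1/√k.
CV = 0.76, hence k = 1/CV² = 1.73.
Then θ = mean/k = 17.6/1.73 = 10.2.

k ≈ 1.73, θ ≈ 10.2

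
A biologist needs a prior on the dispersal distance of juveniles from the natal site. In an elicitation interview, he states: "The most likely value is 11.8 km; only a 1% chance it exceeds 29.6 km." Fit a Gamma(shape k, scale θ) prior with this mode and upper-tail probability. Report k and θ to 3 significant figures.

Gamma(k,θ) with k>1 has mode (k−1)θ, so θ = 11.8/(k−1).
Need P(X < 29.6) = 0.99 with θ tied to k this way. Start at k = 2, θ = 11.8: P(X<29.6) ≈ 0.714.
Too low — raise k to concentrate. Iterating converges to k ≈ 6.55.
Then θ = 11.8/(6.55−1) ≈ 2.13.

k ≈ 6.55, θ ≈ 2.13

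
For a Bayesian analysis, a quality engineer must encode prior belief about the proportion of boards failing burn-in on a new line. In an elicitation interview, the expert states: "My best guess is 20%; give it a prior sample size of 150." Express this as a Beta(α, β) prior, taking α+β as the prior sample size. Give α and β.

α = 30, β = 120

Under the effective-sample-size interpretation, Beta(α, β) has prior mean α/(α+β) and prior sample size α+β.
So α+β = 150 and α/(α+β) = 0.2, giving α = 0.2·150 = 30 and β = 150 − 30 = 120.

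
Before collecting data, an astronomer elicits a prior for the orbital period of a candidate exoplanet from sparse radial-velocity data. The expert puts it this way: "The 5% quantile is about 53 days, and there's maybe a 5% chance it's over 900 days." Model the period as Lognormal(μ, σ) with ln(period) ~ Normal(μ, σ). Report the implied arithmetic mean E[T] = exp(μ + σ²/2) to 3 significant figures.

E[T] ≈ 316 days

If T ~ Lognormal(μ,σ) then ln T ~ Normal(μ,σ), so the p-quantile of ln T is μ + z_p·σ.
ln(53) = 3.97 and ln(900) = 6.802; z_{0.05} = -1.645, z_{0.95} = 1.645.
σ = (6.802 − 3.97)/(1.645 − (-1.645)) = 0.861.
μ = 3.97 − (-1.645)·0.861 = 5.386.
E[T] = exp(μ + σ²/2) = exp(5.386 + 0.3706) = 316 days.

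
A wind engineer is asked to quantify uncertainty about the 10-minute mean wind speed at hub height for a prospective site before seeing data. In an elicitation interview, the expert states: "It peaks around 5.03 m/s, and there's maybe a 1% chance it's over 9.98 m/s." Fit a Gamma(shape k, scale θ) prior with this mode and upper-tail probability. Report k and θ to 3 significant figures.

Gamma(k,θ) with k>1 has mode (k−1)θ, so θ = 5.03/(k−1).
Need P(X < 9.98) = 0.99 with θ tied to k this way. Start at k = 2, θ = 5.03: P(X<9.98) ≈ 0.590.
Too low — raise k to concentrate. Iterating converges to k ≈ 11.5.
Then θ = 5.03/(11.5−1) ≈ 0.48.

k ≈ 11.5, θ ≈ 0.48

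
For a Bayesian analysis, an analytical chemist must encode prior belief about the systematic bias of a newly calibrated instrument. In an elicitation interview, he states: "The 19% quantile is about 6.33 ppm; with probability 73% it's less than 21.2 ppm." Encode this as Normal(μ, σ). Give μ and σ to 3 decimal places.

The p-quantile of Normal(μ,σ) is μ + z_p·σ, with z_{0.19} = -0.8779 and z_{0.73} = 0.6128.
Eliminate σ: μ = (z₂·x₁ − z₁·x₂)/(z₂ − z₁) = (0.6128·6.33 − (-0.8779)·21.2)/1.491 = 15.087.
Then σ = (x₂ − x₁)/(z₂ − z₁) = (21.2 − 6.33)/1.491 = 9.975.

μ = 15.087, σ = 9.975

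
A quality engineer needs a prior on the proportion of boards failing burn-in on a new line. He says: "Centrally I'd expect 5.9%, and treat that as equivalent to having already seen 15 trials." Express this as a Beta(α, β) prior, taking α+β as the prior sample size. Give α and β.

Under the effective-sample-size interpretation, Beta(α, β) has prior mean α/(α+β) and prior sample size α+β.
So α+β = 15 and α/(α+β) = 0.059, giving α = 0.059·15 = 0.885 and β = 15 − 0.885 = 14.115.

α = 0.885, β = 14.115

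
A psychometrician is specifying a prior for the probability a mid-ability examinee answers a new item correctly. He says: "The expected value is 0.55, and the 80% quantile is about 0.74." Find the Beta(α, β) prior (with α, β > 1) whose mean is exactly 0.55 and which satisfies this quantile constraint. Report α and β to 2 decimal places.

α ≈ 2.76, β ≈ 2.26

With mean 0.55 fixed, write α = 0.55s, β = 0.45s where s = α+β.
Need P(θ < 0.74) = 0.8 under Beta(0.55s, 0.45s). Normal approximation: (q−m)/√(m(1−m)/s) ≈ z_{0.8} = 0.842, so s ≈ 0.55·0.45·(0.842)²/(0.74−0.55)² = 4.9.
At s = 4.9: P(θ<0.74) ≈ 0.796. Adjusting to match 0.8 gives s ≈ 5.01.
So α = 0.55·5.01 ≈ 2.76, β = 0.45·5.01 ≈ 2.26.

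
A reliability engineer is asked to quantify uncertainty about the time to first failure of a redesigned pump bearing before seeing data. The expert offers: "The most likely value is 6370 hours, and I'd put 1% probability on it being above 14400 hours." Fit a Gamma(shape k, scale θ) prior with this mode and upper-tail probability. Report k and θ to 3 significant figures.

Gamma(k,θ) with k>1 has mode (k−1)θ, so θ = 6370/(k−1).
Need P(X < 14400) = 0.99 with θ tied to k this way. Start at k = 2, θ = 6370: P(X<14400) ≈ 0.660.
Too low — raise k to concentrate. Iterating converges to k ≈ 8.21.
Then θ = 6370/(8.21−1) ≈ 884.

k ≈ 8.21, θ ≈ 884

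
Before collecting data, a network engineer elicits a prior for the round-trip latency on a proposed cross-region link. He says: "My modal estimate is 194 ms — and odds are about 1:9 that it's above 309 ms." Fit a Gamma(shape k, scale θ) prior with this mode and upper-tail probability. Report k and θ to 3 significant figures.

k ≈ 9.67, θ ≈ 22.4

Gamma(k,θ) with k>1 has mode (k−1)θ, so θ = 194/(k−1).
Need P(X < 309) = 0.9 with θ tied to k this way. Start at k = 2, θ = 194: P(X<309) ≈ 0.473.
Too low — raise k to concentrate. Iterating converges to k ≈ 9.67.
Then θ = 194/(9.67−1) ≈ 22.4.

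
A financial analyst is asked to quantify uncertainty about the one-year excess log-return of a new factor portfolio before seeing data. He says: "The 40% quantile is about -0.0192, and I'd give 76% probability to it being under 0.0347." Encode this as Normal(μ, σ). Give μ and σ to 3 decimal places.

For Normal(μ,σ), the p-quantile is μ + z_p·σ. Here z_{0.4} = -0.2533, z_{0.76} = 0.7063.
So -0.0192 = μ − 0.2533σ and 0.0347 = μ + 0.7063σ.
Subtracting: σ = (0.0347 − -0.0192)/(0.7063 − (-0.2533)) = 0.056.
Then μ = -0.0192 − (-0.2533)·0.056 = -0.005.

μ = -0.005, σ = 0.056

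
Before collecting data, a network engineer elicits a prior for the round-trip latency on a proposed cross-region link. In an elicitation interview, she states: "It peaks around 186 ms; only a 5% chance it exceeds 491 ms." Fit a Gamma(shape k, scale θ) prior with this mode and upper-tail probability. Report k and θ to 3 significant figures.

Gamma(k,θ) with k>1 has mode (k−1)θ, so θ = 186/(k−1).
Need P(X < 491) = 0.95 with θ tied to k this way. Start at k = 2, θ = 186: P(X<491) ≈ 0.740.
Too low — raise k to concentrate. Iterating converges to k ≈ 3.86.
Then θ = 186/(3.86−1) ≈ 65.

k ≈ 3.86, θ ≈ 65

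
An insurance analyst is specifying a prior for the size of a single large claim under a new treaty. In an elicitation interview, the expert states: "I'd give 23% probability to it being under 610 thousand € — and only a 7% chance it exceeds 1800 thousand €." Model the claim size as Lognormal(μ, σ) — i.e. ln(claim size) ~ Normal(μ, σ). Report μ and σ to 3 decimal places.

If T ~ Lognormal(μ,σ) then ln T ~ Normal(μ,σ), so the p-quantile of ln T is μ + z_p·σ.
ln(610) = 6.413 and ln(1800) = 7.496; z_{0.23} = -0.7388, z_{0.93} = 1.476.
σ = (7.496 − 6.413)/(1.476 − (-0.7388)) = 0.489.
μ = 6.413 − (-0.7388)·0.489 = 6.774.

μ ≈ 6.774, σ ≈ 0.489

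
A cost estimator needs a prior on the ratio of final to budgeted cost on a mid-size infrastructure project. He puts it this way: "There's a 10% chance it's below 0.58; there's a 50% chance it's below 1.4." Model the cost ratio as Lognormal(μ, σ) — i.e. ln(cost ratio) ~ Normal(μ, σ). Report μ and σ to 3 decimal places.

If T ~ Lognormal(μ,σ) then ln T ~ Normal(μ,σ), so the p-quantile of ln T is μ + z_p·σ.
ln(0.58) = -0.5447 and ln(1.4) = 0.3365; z_{0.1} = -1.282, z_{0.5} = 0.
σ = (0.3365 − -0.5447)/(0 − (-1.282)) = 0.688.
μ = -0.5447 − (-1.282)·0.688 = 0.336.

μ ≈ 0.336, σ ≈ 0.688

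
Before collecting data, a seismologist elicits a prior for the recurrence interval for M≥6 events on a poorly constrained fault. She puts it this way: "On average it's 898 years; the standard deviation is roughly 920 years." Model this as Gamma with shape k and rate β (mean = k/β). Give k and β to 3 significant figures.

k ≈ 0.953, β ≈ 0.00106

For Gamma(k, rate β): mean = k/β, variance = k/β², so CV = 1/√k.
CV = SD/mean = 920/898 = 1.024, hence k = 1/CV² = 0.953.
Then β = k/mean = 0.953/898 = 0.00106.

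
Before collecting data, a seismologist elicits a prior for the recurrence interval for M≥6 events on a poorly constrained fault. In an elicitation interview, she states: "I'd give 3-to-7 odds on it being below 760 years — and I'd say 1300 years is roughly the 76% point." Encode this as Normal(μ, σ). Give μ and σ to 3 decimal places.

For Normal(μ,σ), the p-quantile is μ + z_p·σ. Here z_{0.3} = -0.5244, z_{0.76} = 0.7063.
So 760 = μ − 0.5244σ and 1300 = μ + 0.7063σ.
Subtracting: σ = (1300 − 760)/(0.7063 − (-0.5244)) = 438.774.
Then μ = 760 − (-0.5244)·438.774 = 990.093.

μ = 990.093, σ = 438.774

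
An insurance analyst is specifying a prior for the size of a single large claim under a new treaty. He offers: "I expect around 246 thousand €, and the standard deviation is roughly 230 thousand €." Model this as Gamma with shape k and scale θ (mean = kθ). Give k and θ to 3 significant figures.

k ≈ 1.14, θ ≈ 215

For Gamma(k, scale θ): mean = kθ, variance = kθ², so CV = 1/√k.
CV = SD/mean = 230/246 = 0.935, hence k = 1/CV² = 1.14.
Then θ = mean/k = 246/1.14 = 215.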